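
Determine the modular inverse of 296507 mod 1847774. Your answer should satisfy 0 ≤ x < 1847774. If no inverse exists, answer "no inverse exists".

Run Euclid on (1847774, 296507):
1847774 = 6*296507 + 68732
296507 = 4*68732 + 21579
68732 = 3*21579 + 3995
21579 = 5*3995 + 1604
3995 = 2*1604 + 787
1604 = 2*787 + 30
787 = 26*30 + 7
30 = 4*7 + 2
7 = 3*2 + 1
2 = 2*1 + 0
gcd = 1, so the inverse exists. Back-substitute:
1 = 7 − 3·2
1 = −3·30 + 13·7
1 = 13·787 − 341·30
1 = −341·1604 + 695·787
1 = 695·3995 − 1731·1604
1 = −1731·21579 + 9350·3995
1 = 9350·68732 − 29781·21579
1 = −29781·296507 + 128474·68732
1 = 128474·1847774 − 800625·296507
So 296507·(-800625) ≡ 1 (mod 1847774), and -800625 ≡ 1047149 (mod 1847774).

1047149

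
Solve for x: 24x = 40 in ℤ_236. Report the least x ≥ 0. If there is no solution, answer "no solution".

First find gcd(24, 236):
236 = 9*24 + 20
24 = 1*20 + 4
20 = 5*4 + 0
gcd = 4 and 4 | 40, so solutions exist. Divide through by 4: 6x ≡ 10 (mod 59).
Now find 6⁻¹ mod 59:
59 = 9*6 + 5
6 = 1*5 + 1
5 = 5*1 + 0
Back-substitute:
1 = 6 − 5
1 = −59 + 10·6
So 6⁻¹ ≡ 10 (mod 59).
Then x ≡ 10·10 ≡ 41 (mod 59); the smallest non-negative solution is x = 41.

41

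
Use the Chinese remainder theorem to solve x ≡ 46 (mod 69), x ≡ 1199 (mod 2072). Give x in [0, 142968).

Write x = 46 + 69·k. Then 69·k ≡ 1199 − 46 ≡ 1153 (mod 2072).
Need 69⁻¹ mod 2072. Extended Euclid on (2072, 69):
2072 = 30*69 + 2
69 = 34*2 + 1
2 = 2*1 + 0
Back-substitute:
1 = 69 − 34·2
1 = −34·2072 + 1021·69
69⁻¹ ≡ 1021 (mod 2072), so k ≡ 1021·1153 ≡ 317 (mod 2072).
x = 46 + 69·317 = 21919.

21919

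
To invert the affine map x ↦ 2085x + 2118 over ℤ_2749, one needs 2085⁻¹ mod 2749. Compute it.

Extended Euclidean algorithm:
2749 = 1×2085 + 664
2085 = 3×664 + 93
664 = 7×93 + 13
93 = 7×13 + 2
13 = 6×2 + 1
2 = 2×1 + 0
gcd = 1, so the inverse exists. Back-substitute:
1 = 13 − 6·2
1 = −6·93 + 43·13
1 = 43·664 − 307·93
1 = −307·2085 + 964·664
1 = 964·2749 − 1271·2085
So 2085·(-1271) ≡ 1 (mod 2749), and -1271 ≡ 1478 (mod 2749).

1478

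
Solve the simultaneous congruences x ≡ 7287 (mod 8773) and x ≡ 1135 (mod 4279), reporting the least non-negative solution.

Write x = 7287 + 8773·k. Then 8773·k ≡ 1135 − 7287 ≡ 2406 (mod 4279).
Need 8773⁻¹ mod 4279. Extended Euclid on (4279, 215):
4279 = 19×215 + 194
215 = 1×194 + 21
194 = 9×21 + 5
21 = 4×5 + 1
5 = 5×1 + 0
Back-substitute:
1 = 21 − 4·5
1 = −4·194 + 37·21
1 = 37·215 − 41·194
1 = −41·4279 + 816·215
8773⁻¹ ≡ 816 (mod 4279), so k ≡ 816·2406 ≡ 3514 (mod 4279).
x = 7287 + 8773·3514 = 30835609.

30835609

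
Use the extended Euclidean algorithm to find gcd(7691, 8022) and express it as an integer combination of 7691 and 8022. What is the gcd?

Apply Euclid's algorithm to 8022 and 7691:
8022 = 1*7691 + 331
7691 = 23*331 + 78
331 = 4*78 + 19
78 = 4*19 + 2
19 = 9*2 + 1
2 = 2*1 + 0
gcd(7691, 8022) = 1.
Working backward:
1 = 19 − 9·2
1 = −9·78 + 37·19
1 = 37·331 − 157·78
1 = −157·7691 + 3648·331
1 = 3648·8022 − 3805·7691
So 1 = (3648)·8022 + (-3805)·7691.

1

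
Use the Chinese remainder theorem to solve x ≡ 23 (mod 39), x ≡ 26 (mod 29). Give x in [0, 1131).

374

Write x = 23 + 39·k. Then 39·k ≡ 26 − 23 ≡ 3 (mod 29).
Need 39⁻¹ mod 29. Extended Euclid on (29, 10):
29 = 2×10 + 9
10 = 1×9 + 1
9 = 9×1 + 0
Back-substitute:
1 = 10 − 9
1 = −29 + 3·10
39⁻¹ ≡ 3 (mod 29), so k ≡ 3·3 ≡ 9 (mod 29).
x = 23 + 39·9 = 374.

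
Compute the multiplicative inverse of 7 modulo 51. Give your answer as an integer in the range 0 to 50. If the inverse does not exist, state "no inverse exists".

22

Run Euclid on (51, 7):
51 = 7×7 + 2
7 = 3×2 + 1
2 = 2×1 + 0
Since gcd(7, 51) = 1, back-substitute to write 1 as a combination:
1 = 7 − 3·2
1 = −3·51 + 22·7
So 7·22 ≡ 1 (mod 51).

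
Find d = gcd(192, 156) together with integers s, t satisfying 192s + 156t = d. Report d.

Repeated division:
192 = 1·156 + 36
156 = 4·36 + 12
36 = 3·12 + 0
gcd(192, 156) = 12.
Back-substituting:
12 = 156 − 4·36
12 = −4·192 + 5·156
So 12 = (-4)·192 + (5)·156.

12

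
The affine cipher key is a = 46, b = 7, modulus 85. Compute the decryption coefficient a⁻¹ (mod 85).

61

Run Euclid on (85, 46):
85 = 1×46 + 39
46 = 1×39 + 7
39 = 5×7 + 4
7 = 1×4 + 3
4 = 1×3 + 1
3 = 3×1 + 0
The gcd is 1. Working backward:
1 = 4 − 3
1 = −7 + 2·4
1 = 2·39 − 11·7
1 = −11·46 + 13·39
1 = 13·85 − 24·46
Thus 46·(-24) ≡ 1 (mod 85); reducing, -24 mod 85 = 61.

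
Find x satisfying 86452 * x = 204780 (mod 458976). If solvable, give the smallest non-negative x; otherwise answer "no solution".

50247

First find gcd(86452, 458976):
458976 = 5×86452 + 26716
86452 = 3×26716 + 6304
26716 = 4×6304 + 1500
6304 = 4×1500 + 304
1500 = 4×304 + 284
304 = 1×284 + 20
284 = 14×20 + 4
20 = 5×4 + 0
gcd = 4 and 4 | 204780, so solutions exist. Divide through by 4: 21613x ≡ 51195 (mod 114744).
Now find 21613⁻¹ mod 114744:
114744 = 5·21613 + 6679
21613 = 3·6679 + 1576
6679 = 4·1576 + 375
1576 = 4·375 + 76
375 = 4·76 + 71
76 = 1·71 + 5
71 = 14·5 + 1
5 = 5·1 + 0
Back-substitute:
1 = 71 − 14·5
1 = −14·76 + 15·71
1 = 15·375 − 74·76
1 = −74·1576 + 311·375
1 = 311·6679 − 1318·1576
1 = −1318·21613 + 4265·6679
1 = 4265·114744 − 22643·21613
So 21613·(-22643) ≡ 1 (mod 114744), i.e. 21613⁻¹ ≡ 92101.
Then x ≡ 92101·51195 ≡ 50247 (mod 114744); the smallest non-negative solution is x = 50247.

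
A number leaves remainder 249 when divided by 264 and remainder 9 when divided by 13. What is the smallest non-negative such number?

Write x = 249 + 264·k. Then 264·k ≡ 9 − 249 ≡ 7 (mod 13).
Need 264⁻¹ mod 13. Extended Euclid on (13, 4):
13 = 3·4 + 1
4 = 4·1 + 0
Back-substitute:
1 = 13 − 3·4
264⁻¹ ≡ 10 (mod 13), so k ≡ 10·7 ≡ 5 (mod 13).
x = 249 + 264·5 = 1569.

1569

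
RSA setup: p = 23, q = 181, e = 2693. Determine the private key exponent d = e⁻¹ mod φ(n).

φ(n) = (p−1)(q−1) = 22·180 = 3960.
Need d with 2693·d ≡ 1 (mod 3960). Apply the extended Euclidean algorithm:
3960 = 1×2693 + 1267
2693 = 2×1267 + 159
1267 = 7×159 + 154
159 = 1×154 + 5
154 = 30×5 + 4
5 = 1×4 + 1
4 = 4×1 + 0
Back-substitute:
1 = 5 − 4
1 = −154 + 31·5
1 = 31·159 − 32·154
1 = −32·1267 + 255·159
1 = 255·2693 − 542·1267
1 = −542·3960 + 797·2693
So 2693·797 ≡ 1 (mod 3960), hence d = 797.

797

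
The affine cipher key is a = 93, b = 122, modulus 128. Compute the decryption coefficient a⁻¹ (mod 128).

Extended Euclidean algorithm:
128 = 1×93 + 35
93 = 2×35 + 23
35 = 1×23 + 12
23 = 1×12 + 11
12 = 1×11 + 1
11 = 11×1 + 0
gcd = 1, so the inverse exists. Back-substitute:
1 = 12 − 11
1 = −23 + 2·12
1 = 2·35 − 3·23
1 = −3·93 + 8·35
1 = 8·128 − 11·93
Hence 93⁻¹ ≡ -11 ≡ 117 (mod 128).

117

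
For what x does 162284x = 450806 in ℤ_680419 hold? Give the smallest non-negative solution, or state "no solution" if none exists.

First find gcd(162284, 680419):
680419 = 4×162284 + 31283
162284 = 5×31283 + 5869
31283 = 5×5869 + 1938
5869 = 3×1938 + 55
1938 = 35×55 + 13
55 = 4×13 + 3
13 = 4×3 + 1
3 = 3×1 + 0
gcd = 1, so a unique solution mod 680419 exists.
Back-substitute for the Bézout coefficients:
1 = 13 − 4·3
1 = −4·55 + 17·13
1 = 17·1938 − 599·55
1 = −599·5869 + 1814·1938
1 = 1814·31283 − 9669·5869
1 = −9669·162284 + 50159·31283
1 = 50159·680419 − 210305·162284
So 162284·(-210305) ≡ 1 (mod 680419), giving 162284⁻¹ ≡ 470114.
x ≡ 162284⁻¹·450806 ≡ 470114·450806 ≡ 105954 (mod 680419).

105954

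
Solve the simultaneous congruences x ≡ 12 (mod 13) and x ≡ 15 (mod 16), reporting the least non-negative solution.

207

Write x = 12 + 13·k. Then 13·k ≡ 15 − 12 ≡ 3 (mod 16).
Need 13⁻¹ mod 16. Extended Euclid on (16, 13):
16 = 1×13 + 3
13 = 4×3 + 1
3 = 3×1 + 0
Back-substitute:
1 = 13 − 4·3
1 = −4·16 + 5·13
13⁻¹ ≡ 5 (mod 16), so k ≡ 5·3 ≡ 15 (mod 16).
x = 12 + 13·15 = 207.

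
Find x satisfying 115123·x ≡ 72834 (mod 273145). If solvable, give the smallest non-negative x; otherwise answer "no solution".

188713

First find gcd(115123, 273145):
273145 = 2·115123 + 42899
115123 = 2·42899 + 29325
42899 = 1·29325 + 13574
29325 = 2·13574 + 2177
13574 = 6·2177 + 512
2177 = 4·512 + 129
512 = 3·129 + 125
129 = 1·125 + 4
125 = 31·4 + 1
4 = 4·1 + 0
gcd = 1, so a unique solution mod 273145 exists.
Back-substitute for the Bézout coefficients:
1 = 125 − 31·4
1 = −31·129 + 32·125
1 = 32·512 − 127·129
1 = −127·2177 + 540·512
1 = 540·13574 − 3367·2177
1 = −3367·29325 + 7274·13574
1 = 7274·42899 − 10641·29325
1 = −10641·115123 + 28556·42899
1 = 28556·273145 − 67753·115123
So 115123·(-67753) ≡ 1 (mod 273145), giving 115123⁻¹ ≡ 205392.
x ≡ 115123⁻¹·72834 ≡ 205392·72834 ≡ 188713 (mod 273145).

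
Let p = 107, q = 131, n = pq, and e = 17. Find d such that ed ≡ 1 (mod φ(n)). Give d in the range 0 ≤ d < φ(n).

4053

φ(n) = (p−1)(q−1) = 106·130 = 13780.
Need d with 17·d ≡ 1 (mod 13780). Apply the extended Euclidean algorithm:
13780 = 810×17 + 10
17 = 1×10 + 7
10 = 1×7 + 3
7 = 2×3 + 1
3 = 3×1 + 0
Back-substitute:
1 = 7 − 2·3
1 = −2·10 + 3·7
1 = 3·17 − 5·10
1 = −5·13780 + 4053·17
So 17·4053 ≡ 1 (mod 13780), hence d = 4053.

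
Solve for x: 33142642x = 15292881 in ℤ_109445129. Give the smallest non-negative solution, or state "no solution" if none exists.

First find gcd(33142642, 109445129):
109445129 = 3·33142642 + 10017203
33142642 = 3·10017203 + 3091033
10017203 = 3·3091033 + 744104
3091033 = 4·744104 + 114617
744104 = 6·114617 + 56402
114617 = 2·56402 + 1813
56402 = 31·1813 + 199
1813 = 9·199 + 22
199 = 9·22 + 1
22 = 22·1 + 0
gcd = 1, so a unique solution mod 109445129 exists.
Back-substitute for the Bézout coefficients:
1 = 199 − 9·22
1 = −9·1813 + 82·199
1 = 82·56402 − 2551·1813
1 = −2551·114617 + 5184·56402
1 = 5184·744104 − 33655·114617
1 = −33655·3091033 + 139804·744104
1 = 139804·10017203 − 453067·3091033
1 = −453067·33142642 + 1499005·10017203
1 = 1499005·109445129 − 4950082·33142642
So 33142642·(-4950082) ≡ 1 (mod 109445129), giving 33142642⁻¹ ≡ 104495047.
x ≡ 33142642⁻¹·15292881 ≡ 104495047·15292881 ≡ 101305607 (mod 109445129).

101305607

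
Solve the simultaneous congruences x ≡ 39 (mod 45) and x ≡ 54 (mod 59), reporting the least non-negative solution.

Write x = 39 + 45·k. Then 45·k ≡ 54 − 39 ≡ 15 (mod 59).
Need 45⁻¹ mod 59. Extended Euclid on (59, 45):
59 = 1·45 + 14
45 = 3·14 + 3
14 = 4·3 + 2
3 = 1·2 + 1
2 = 2·1 + 0
Back-substitute:
1 = 3 − 2
1 = −14 + 5·3
1 = 5·45 − 16·14
1 = −16·59 + 21·45
45⁻¹ ≡ 21 (mod 59), so k ≡ 21·15 ≡ 20 (mod 59).
x = 39 + 45·20 = 939.

939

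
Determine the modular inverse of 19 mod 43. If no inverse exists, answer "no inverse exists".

gcd(43, 19) by repeated division:
43 = 2*19 + 5
19 = 3*5 + 4
5 = 1*4 + 1
4 = 4*1 + 0
gcd = 1, so the inverse exists. Back-substitute:
1 = 5 − 4
1 = −19 + 4·5
1 = 4·43 − 9·19
So 19·(-9) ≡ 1 (mod 43), and -9 ≡ 34 (mod 43).

34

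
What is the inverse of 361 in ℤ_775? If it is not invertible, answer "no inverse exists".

541

Extended Euclidean algorithm:
775 = 2·361 + 53
361 = 6·53 + 43
53 = 1·43 + 10
43 = 4·10 + 3
10 = 3·3 + 1
3 = 3·1 + 0
gcd = 1, so the inverse exists. Back-substitute:
1 = 10 − 3·3
1 = −3·43 + 13·10
1 = 13·53 − 16·43
1 = −16·361 + 109·53
1 = 109·775 − 234·361
Thus 361·(-234) ≡ 1 (mod 775); reducing, -234 mod 775 = 541.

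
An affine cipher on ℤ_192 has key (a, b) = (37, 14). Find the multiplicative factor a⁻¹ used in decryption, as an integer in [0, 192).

Extended Euclidean algorithm:
192 = 5×37 + 7
37 = 5×7 + 2
7 = 3×2 + 1
2 = 2×1 + 0
Since gcd(37, 192) = 1, back-substitute to write 1 as a combination:
1 = 7 − 3·2
1 = −3·37 + 16·7
1 = 16·192 − 83·37
Thus 37·(-83) ≡ 1 (mod 192); reducing, -83 mod 192 = 109.

109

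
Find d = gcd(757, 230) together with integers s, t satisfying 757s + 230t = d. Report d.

Apply Euclid's algorithm to 757 and 230:
757 = 3*230 + 67
230 = 3*67 + 29
67 = 2*29 + 9
29 = 3*9 + 2
9 = 4*2 + 1
2 = 2*1 + 0
gcd(757, 230) = 1.
Back-substituting:
1 = 9 − 4·2
1 = −4·29 + 13·9
1 = 13·67 − 30·29
1 = −30·230 + 103·67
1 = 103·757 − 339·230
So 1 = (103)·757 + (-339)·230.

1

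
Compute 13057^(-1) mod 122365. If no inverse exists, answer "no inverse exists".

119263

Extended Euclidean algorithm:
122365 = 9·13057 + 4852
13057 = 2·4852 + 3353
4852 = 1·3353 + 1499
3353 = 2·1499 + 355
1499 = 4·355 + 79
355 = 4·79 + 39
79 = 2·39 + 1
39 = 39·1 + 0
Since gcd(13057, 122365) = 1, back-substitute to write 1 as a combination:
1 = 79 − 2·39
1 = −2·355 + 9·79
1 = 9·1499 − 38·355
1 = −38·3353 + 85·1499
1 = 85·4852 − 123·3353
1 = −123·13057 + 331·4852
1 = 331·122365 − 3102·13057
Thus 13057·(-3102) ≡ 1 (mod 122365); reducing, -3102 mod 122365 = 119263.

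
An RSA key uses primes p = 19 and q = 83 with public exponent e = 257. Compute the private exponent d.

φ(n) = (p−1)(q−1) = 18·82 = 1476.
Need d with 257·d ≡ 1 (mod 1476). Apply the extended Euclidean algorithm:
1476 = 5×257 + 191
257 = 1×191 + 66
191 = 2×66 + 59
66 = 1×59 + 7
59 = 8×7 + 3
7 = 2×3 + 1
3 = 3×1 + 0
Back-substitute:
1 = 7 − 2·3
1 = −2·59 + 17·7
1 = 17·66 − 19·59
1 = −19·191 + 55·66
1 = 55·257 − 74·191
1 = −74·1476 + 425·257
So 257·425 ≡ 1 (mod 1476), hence d = 425.

425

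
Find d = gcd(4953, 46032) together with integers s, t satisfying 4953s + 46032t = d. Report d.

Repeated division:
46032 = 9*4953 + 1455
4953 = 3*1455 + 588
1455 = 2*588 + 279
588 = 2*279 + 30
279 = 9*30 + 9
30 = 3*9 + 3
9 = 3*3 + 0
gcd(4953, 46032) = 3.
Working backward:
3 = 30 − 3·9
3 = −3·279 + 28·30
3 = 28·588 − 59·279
3 = −59·1455 + 146·588
3 = 146·4953 − 497·1455
3 = −497·46032 + 4619·4953
So 3 = (-497)·46032 + (4619)·4953.

3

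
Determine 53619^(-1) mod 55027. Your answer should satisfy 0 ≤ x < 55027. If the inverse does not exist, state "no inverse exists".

Extended Euclidean algorithm:
55027 = 1·53619 + 1408
53619 = 38·1408 + 115
1408 = 12·115 + 28
115 = 4·28 + 3
28 = 9·3 + 1
3 = 3·1 + 0
gcd = 1, so the inverse exists. Back-substitute:
1 = 28 − 9·3
1 = −9·115 + 37·28
1 = 37·1408 − 453·115
1 = −453·53619 + 17251·1408
1 = 17251·55027 − 17704·53619
So 53619·(-17704) ≡ 1 (mod 55027), and -17704 ≡ 37323 (mod 55027).

37323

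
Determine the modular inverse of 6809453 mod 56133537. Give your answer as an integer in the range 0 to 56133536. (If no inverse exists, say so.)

1915412

Run Euclid on (56133537, 6809453):
56133537 = 8×6809453 + 1657913
6809453 = 4×1657913 + 177801
1657913 = 9×177801 + 57704
177801 = 3×57704 + 4689
57704 = 12×4689 + 1436
4689 = 3×1436 + 381
1436 = 3×381 + 293
381 = 1×293 + 88
293 = 3×88 + 29
88 = 3×29 + 1
29 = 29×1 + 0
The gcd is 1. Working backward:
1 = 88 − 3·29
1 = −3·293 + 10·88
1 = 10·381 − 13·293
1 = −13·1436 + 49·381
1 = 49·4689 − 160·1436
1 = −160·57704 + 1969·4689
1 = 1969·177801 − 6067·57704
1 = −6067·1657913 + 56572·177801
1 = 56572·6809453 − 232355·1657913
1 = −232355·56133537 + 1915412·6809453
So 6809453·1915412 ≡ 1 (mod 56133537).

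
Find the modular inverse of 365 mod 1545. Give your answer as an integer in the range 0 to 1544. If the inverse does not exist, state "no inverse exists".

Compute gcd(365, 1545):
1545 = 4*365 + 85
365 = 4*85 + 25
85 = 3*25 + 10
25 = 2*10 + 5
10 = 2*5 + 0
gcd(365, 1545) = 5 ≠ 1, so 365 has no multiplicative inverse modulo 1545.

no inverse exists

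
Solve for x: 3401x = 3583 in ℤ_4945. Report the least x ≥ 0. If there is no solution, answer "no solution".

1788

First find gcd(3401, 4945):
4945 = 1×3401 + 1544
3401 = 2×1544 + 313
1544 = 4×313 + 292
313 = 1×292 + 21
292 = 13×21 + 19
21 = 1×19 + 2
19 = 9×2 + 1
2 = 2×1 + 0
gcd = 1, so a unique solution mod 4945 exists.
Back-substitute for the Bézout coefficients:
1 = 19 − 9·2
1 = −9·21 + 10·19
1 = 10·292 − 139·21
1 = −139·313 + 149·292
1 = 149·1544 − 735·313
1 = −735·3401 + 1619·1544
1 = 1619·4945 − 2354·3401
So 3401·(-2354) ≡ 1 (mod 4945), giving 3401⁻¹ ≡ 2591.
x ≡ 3401⁻¹·3583 ≡ 2591·3583 ≡ 1788 (mod 4945).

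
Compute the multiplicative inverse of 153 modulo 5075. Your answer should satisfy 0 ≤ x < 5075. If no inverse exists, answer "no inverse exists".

3317

Run Euclid on (5075, 153):
5075 = 33*153 + 26
153 = 5*26 + 23
26 = 1*23 + 3
23 = 7*3 + 2
3 = 1*2 + 1
2 = 2*1 + 0
gcd = 1, so the inverse exists. Back-substitute:
1 = 3 − 2
1 = −23 + 8·3
1 = 8·26 − 9·23
1 = −9·153 + 53·26
1 = 53·5075 − 1758·153
Thus 153·(-1758) ≡ 1 (mod 5075); reducing, -1758 mod 5075 = 3317.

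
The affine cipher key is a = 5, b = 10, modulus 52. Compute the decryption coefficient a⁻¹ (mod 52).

21

gcd(52, 5) by repeated division:
52 = 10*5 + 2
5 = 2*2 + 1
2 = 2*1 + 0
Since gcd(5, 52) = 1, back-substitute to write 1 as a combination:
1 = 5 − 2·2
1 = −2·52 + 21·5
So 5·21 ≡ 1 (mod 52).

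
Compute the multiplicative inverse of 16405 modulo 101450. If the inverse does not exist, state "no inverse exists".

no inverse exists

Compute gcd(16405, 101450):
101450 = 6×16405 + 3020
16405 = 5×3020 + 1305
3020 = 2×1305 + 410
1305 = 3×410 + 75
410 = 5×75 + 35
75 = 2×35 + 5
35 = 7×5 + 0
Since gcd = 5 > 1, 16405 is not a unit mod 101450.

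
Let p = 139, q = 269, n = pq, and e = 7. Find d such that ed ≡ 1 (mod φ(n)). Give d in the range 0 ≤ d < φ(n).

10567

φ(n) = (p−1)(q−1) = 138·268 = 36984.
Need d with 7·d ≡ 1 (mod 36984). Apply the extended Euclidean algorithm:
36984 = 5283·7 + 3
7 = 2·3 + 1
3 = 3·1 + 0
Back-substitute:
1 = 7 − 2·3
1 = −2·36984 + 10567·7
So 7·10567 ≡ 1 (mod 36984), hence d = 10567.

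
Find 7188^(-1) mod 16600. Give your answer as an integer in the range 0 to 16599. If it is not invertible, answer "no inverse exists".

Euclidean algorithm on 16600, 7188:
16600 = 2·7188 + 2224
7188 = 3·2224 + 516
2224 = 4·516 + 160
516 = 3·160 + 36
160 = 4·36 + 16
36 = 2·16 + 4
16 = 4·4 + 0
Since gcd = 4 > 1, 7188 is not a unit mod 16600.

no inverse exists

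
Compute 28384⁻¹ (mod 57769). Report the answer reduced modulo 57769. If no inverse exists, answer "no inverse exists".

Apply the Euclidean algorithm to 57769 and 28384:
57769 = 2*28384 + 1001
28384 = 28*1001 + 356
1001 = 2*356 + 289
356 = 1*289 + 67
289 = 4*67 + 21
67 = 3*21 + 4
21 = 5*4 + 1
4 = 4*1 + 0
The gcd is 1. Working backward:
1 = 21 − 5·4
1 = −5·67 + 16·21
1 = 16·289 − 69·67
1 = −69·356 + 85·289
1 = 85·1001 − 239·356
1 = −239·28384 + 6777·1001
1 = 6777·57769 − 13793·28384
Hence 28384⁻¹ ≡ -13793 ≡ 43976 (mod 57769).

43976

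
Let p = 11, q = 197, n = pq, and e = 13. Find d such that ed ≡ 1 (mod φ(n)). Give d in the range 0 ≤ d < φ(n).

1357

φ(n) = (p−1)(q−1) = 10·196 = 1960.
Need d with 13·d ≡ 1 (mod 1960). Apply the extended Euclidean algorithm:
1960 = 150×13 + 10
13 = 1×10 + 3
10 = 3×3 + 1
3 = 3×1 + 0
Back-substitute:
1 = 10 − 3·3
1 = −3·13 + 4·10
1 = 4·1960 − 603·13
So 13·(-603) ≡ 1 (mod 1960), hence d ≡ -603 ≡ 1357 (mod 1960).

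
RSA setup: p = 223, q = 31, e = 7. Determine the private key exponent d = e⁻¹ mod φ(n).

φ(n) = (p−1)(q−1) = 222·30 = 6660.
Need d with 7·d ≡ 1 (mod 6660). Apply the extended Euclidean algorithm:
6660 = 951·7 + 3
7 = 2·3 + 1
3 = 3·1 + 0
Back-substitute:
1 = 7 − 2·3
1 = −2·6660 + 1903·7
So 7·1903 ≡ 1 (mod 6660), hence d = 1903.

1903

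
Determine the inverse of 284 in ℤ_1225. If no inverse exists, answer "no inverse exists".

Apply the Euclidean algorithm to 1225 and 284:
1225 = 4×284 + 89
284 = 3×89 + 17
89 = 5×17 + 4
17 = 4×4 + 1
4 = 4×1 + 0
gcd = 1, so the inverse exists. Back-substitute:
1 = 17 − 4·4
1 = −4·89 + 21·17
1 = 21·284 − 67·89
1 = −67·1225 + 289·284
So 284·289 ≡ 1 (mod 1225).

289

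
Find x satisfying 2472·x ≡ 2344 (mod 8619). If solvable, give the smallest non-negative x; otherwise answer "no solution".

no solution

gcd(2472, 8619):
8619 = 3×2472 + 1203
2472 = 2×1203 + 66
1203 = 18×66 + 15
66 = 4×15 + 6
15 = 2×6 + 3
6 = 2×3 + 0
gcd = 3, but 3 ∤ 2344, so the congruence has no solution.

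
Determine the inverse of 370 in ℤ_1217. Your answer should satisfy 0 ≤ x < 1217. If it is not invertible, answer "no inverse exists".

944

gcd(1217, 370) by repeated division:
1217 = 3*370 + 107
370 = 3*107 + 49
107 = 2*49 + 9
49 = 5*9 + 4
9 = 2*4 + 1
4 = 4*1 + 0
gcd = 1, so the inverse exists. Back-substitute:
1 = 9 − 2·4
1 = −2·49 + 11·9
1 = 11·107 − 24·49
1 = −24·370 + 83·107
1 = 83·1217 − 273·370
So 370·(-273) ≡ 1 (mod 1217), and -273 ≡ 944 (mod 1217).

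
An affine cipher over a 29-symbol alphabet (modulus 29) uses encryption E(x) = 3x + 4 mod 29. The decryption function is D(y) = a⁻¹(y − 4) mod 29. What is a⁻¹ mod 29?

10

Run Euclid on (29, 3):
29 = 9·3 + 2
3 = 1·2 + 1
2 = 2·1 + 0
Since gcd(3, 29) = 1, back-substitute to write 1 as a combination:
1 = 3 − 2
1 = −29 + 10·3
So 3·10 ≡ 1 (mod 29).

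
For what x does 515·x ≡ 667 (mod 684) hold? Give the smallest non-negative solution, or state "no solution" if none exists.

First find gcd(515, 684):
684 = 1·515 + 169
515 = 3·169 + 8
169 = 21·8 + 1
8 = 8·1 + 0
gcd = 1, so a unique solution mod 684 exists.
Back-substitute for the Bézout coefficients:
1 = 169 − 21·8
1 = −21·515 + 64·169
1 = 64·684 − 85·515
So 515·(-85) ≡ 1 (mod 684), giving 515⁻¹ ≡ 599.
x ≡ 515⁻¹·667 ≡ 599·667 ≡ 77 (mod 684).

77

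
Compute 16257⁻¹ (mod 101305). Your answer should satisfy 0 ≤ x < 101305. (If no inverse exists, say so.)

Apply the Euclidean algorithm to 101305 and 16257:
101305 = 6*16257 + 3763
16257 = 4*3763 + 1205
3763 = 3*1205 + 148
1205 = 8*148 + 21
148 = 7*21 + 1
21 = 21*1 + 0
gcd = 1, so the inverse exists. Back-substitute:
1 = 148 − 7·21
1 = −7·1205 + 57·148
1 = 57·3763 − 178·1205
1 = −178·16257 + 769·3763
1 = 769·101305 − 4792·16257
Hence 16257⁻¹ ≡ -4792 ≡ 96513 (mod 101305).

96513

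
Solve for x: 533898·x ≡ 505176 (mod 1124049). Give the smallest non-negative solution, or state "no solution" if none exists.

353584

First find gcd(533898, 1124049):
1124049 = 2×533898 + 56253
533898 = 9×56253 + 27621
56253 = 2×27621 + 1011
27621 = 27×1011 + 324
1011 = 3×324 + 39
324 = 8×39 + 12
39 = 3×12 + 3
12 = 4×3 + 0
gcd = 3 and 3 | 505176, so solutions exist. Divide through by 3: 177966x ≡ 168392 (mod 374683).
Now find 177966⁻¹ mod 374683:
374683 = 2*177966 + 18751
177966 = 9*18751 + 9207
18751 = 2*9207 + 337
9207 = 27*337 + 108
337 = 3*108 + 13
108 = 8*13 + 4
13 = 3*4 + 1
4 = 4*1 + 0
Back-substitute:
1 = 13 − 3·4
1 = −3·108 + 25·13
1 = 25·337 − 78·108
1 = −78·9207 + 2131·337
1 = 2131·18751 − 4340·9207
1 = −4340·177966 + 41191·18751
1 = 41191·374683 − 86722·177966
So 177966·(-86722) ≡ 1 (mod 374683), i.e. 177966⁻¹ ≡ 287961.
Then x ≡ 287961·168392 ≡ 353584 (mod 374683); the smallest non-negative solution is x = 353584.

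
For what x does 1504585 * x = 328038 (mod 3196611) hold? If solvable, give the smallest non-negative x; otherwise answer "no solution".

1205916

First find gcd(1504585, 3196611):
3196611 = 2×1504585 + 187441
1504585 = 8×187441 + 5057
187441 = 37×5057 + 332
5057 = 15×332 + 77
332 = 4×77 + 24
77 = 3×24 + 5
24 = 4×5 + 4
5 = 1×4 + 1
4 = 4×1 + 0
gcd = 1, so a unique solution mod 3196611 exists.
Back-substitute for the Bézout coefficients:
1 = 5 − 4
1 = −24 + 5·5
1 = 5·77 − 16·24
1 = −16·332 + 69·77
1 = 69·5057 − 1051·332
1 = −1051·187441 + 38956·5057
1 = 38956·1504585 − 312699·187441
1 = −312699·3196611 + 664354·1504585
So 1504585·(664354) ≡ 1 (mod 3196611), giving 1504585⁻¹ ≡ 664354.
x ≡ 1504585⁻¹·328038 ≡ 664354·328038 ≡ 1205916 (mod 3196611).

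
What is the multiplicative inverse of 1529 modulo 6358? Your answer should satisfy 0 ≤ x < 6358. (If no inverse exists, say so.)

Euclidean algorithm on 6358, 1529:
6358 = 4*1529 + 242
1529 = 6*242 + 77
242 = 3*77 + 11
77 = 7*11 + 0
gcd(1529, 6358) = 11 ≠ 1, so 1529 has no multiplicative inverse modulo 6358.

no inverse exists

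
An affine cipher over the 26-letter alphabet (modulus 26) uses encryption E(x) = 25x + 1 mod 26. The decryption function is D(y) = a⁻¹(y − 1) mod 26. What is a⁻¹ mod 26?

Apply the Euclidean algorithm to 26 and 25:
26 = 1×25 + 1
25 = 25×1 + 0
The gcd is 1. Working backward:
1 = 26 − 25
Thus 25·(-1) ≡ 1 (mod 26); reducing, -1 mod 26 = 25.

25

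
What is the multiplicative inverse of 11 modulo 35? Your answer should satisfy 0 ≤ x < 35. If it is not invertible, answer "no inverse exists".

16

gcd(35, 11) by repeated division:
35 = 3*11 + 2
11 = 5*2 + 1
2 = 2*1 + 0
The gcd is 1. Working backward:
1 = 11 − 5·2
1 = −5·35 + 16·11
So 11·16 ≡ 1 (mod 35).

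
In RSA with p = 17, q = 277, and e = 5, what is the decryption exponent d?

φ(n) = (p−1)(q−1) = 16·276 = 4416.
Need d with 5·d ≡ 1 (mod 4416). Apply the extended Euclidean algorithm:
4416 = 883×5 + 1
5 = 5×1 + 0
Back-substitute:
1 = 4416 − 883·5
So 5·(-883) ≡ 1 (mod 4416), hence d ≡ -883 ≡ 3533 (mod 4416).

3533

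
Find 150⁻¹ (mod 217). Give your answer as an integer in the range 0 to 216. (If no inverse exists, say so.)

Apply the Euclidean algorithm to 217 and 150:
217 = 1·150 + 67
150 = 2·67 + 16
67 = 4·16 + 3
16 = 5·3 + 1
3 = 3·1 + 0
Since gcd(150, 217) = 1, back-substitute to write 1 as a combination:
1 = 16 − 5·3
1 = −5·67 + 21·16
1 = 21·150 − 47·67
1 = −47·217 + 68·150
So 150·68 ≡ 1 (mod 217).

68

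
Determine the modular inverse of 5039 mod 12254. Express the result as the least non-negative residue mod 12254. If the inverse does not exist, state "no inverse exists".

Apply the Euclidean algorithm to 12254 and 5039:
12254 = 2·5039 + 2176
5039 = 2·2176 + 687
2176 = 3·687 + 115
687 = 5·115 + 112
115 = 1·112 + 3
112 = 37·3 + 1
3 = 3·1 + 0
Since gcd(5039, 12254) = 1, back-substitute to write 1 as a combination:
1 = 112 − 37·3
1 = −37·115 + 38·112
1 = 38·687 − 227·115
1 = −227·2176 + 719·687
1 = 719·5039 − 1665·2176
1 = −1665·12254 + 4049·5039
So 5039·4049 ≡ 1 (mod 12254).

4049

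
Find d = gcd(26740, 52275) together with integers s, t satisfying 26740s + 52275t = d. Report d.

5

Repeated division:
52275 = 1×26740 + 25535
26740 = 1×25535 + 1205
25535 = 21×1205 + 230
1205 = 5×230 + 55
230 = 4×55 + 10
55 = 5×10 + 5
10 = 2×5 + 0
gcd(26740, 52275) = 5.
Back-substituting:
5 = 55 − 5·10
5 = −5·230 + 21·55
5 = 21·1205 − 110·230
5 = −110·25535 + 2331·1205
5 = 2331·26740 − 2441·25535
5 = −2441·52275 + 4772·26740
So 5 = (-2441)·52275 + (4772)·26740.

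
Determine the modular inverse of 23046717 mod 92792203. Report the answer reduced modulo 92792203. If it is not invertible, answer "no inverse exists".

gcd(92792203, 23046717) by repeated division:
92792203 = 4×23046717 + 605335
23046717 = 38×605335 + 43987
605335 = 13×43987 + 33504
43987 = 1×33504 + 10483
33504 = 3×10483 + 2055
10483 = 5×2055 + 208
2055 = 9×208 + 183
208 = 1×183 + 25
183 = 7×25 + 8
25 = 3×8 + 1
8 = 8×1 + 0
Since gcd(23046717, 92792203) = 1, back-substitute to write 1 as a combination:
1 = 25 − 3·8
1 = −3·183 + 22·25
1 = 22·208 − 25·183
1 = −25·2055 + 247·208
1 = 247·10483 − 1260·2055
1 = −1260·33504 + 4027·10483
1 = 4027·43987 − 5287·33504
1 = −5287·605335 + 72758·43987
1 = 72758·23046717 − 2770091·605335
1 = −2770091·92792203 + 11153122·23046717
So 23046717·11153122 ≡ 1 (mod 92792203).

11153122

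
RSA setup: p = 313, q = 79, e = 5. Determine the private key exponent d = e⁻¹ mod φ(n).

φ(n) = (p−1)(q−1) = 312·78 = 24336.
Need d with 5·d ≡ 1 (mod 24336). Apply the extended Euclidean algorithm:
24336 = 4867·5 + 1
5 = 5·1 + 0
Back-substitute:
1 = 24336 − 4867·5
So 5·(-4867) ≡ 1 (mod 24336), hence d ≡ -4867 ≡ 19469 (mod 24336).

19469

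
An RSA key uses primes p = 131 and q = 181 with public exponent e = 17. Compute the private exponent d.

2753

φ(n) = (p−1)(q−1) = 130·180 = 23400.
Need d with 17·d ≡ 1 (mod 23400). Apply the extended Euclidean algorithm:
23400 = 1376·17 + 8
17 = 2·8 + 1
8 = 8·1 + 0
Back-substitute:
1 = 17 − 2·8
1 = −2·23400 + 2753·17
So 17·2753 ≡ 1 (mod 23400), hence d = 2753.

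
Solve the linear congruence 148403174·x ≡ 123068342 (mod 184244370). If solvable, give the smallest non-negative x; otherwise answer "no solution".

75908668

First find gcd(148403174, 184244370):
184244370 = 1·148403174 + 35841196
148403174 = 4·35841196 + 5038390
35841196 = 7·5038390 + 572466
5038390 = 8·572466 + 458662
572466 = 1·458662 + 113804
458662 = 4·113804 + 3446
113804 = 33·3446 + 86
3446 = 40·86 + 6
86 = 14·6 + 2
6 = 3·2 + 0
gcd = 2 and 2 | 123068342, so solutions exist. Divide through by 2: 74201587x ≡ 61534171 (mod 92122185).
Now find 74201587⁻¹ mod 92122185:
92122185 = 1×74201587 + 17920598
74201587 = 4×17920598 + 2519195
17920598 = 7×2519195 + 286233
2519195 = 8×286233 + 229331
286233 = 1×229331 + 56902
229331 = 4×56902 + 1723
56902 = 33×1723 + 43
1723 = 40×43 + 3
43 = 14×3 + 1
3 = 3×1 + 0
Back-substitute:
1 = 43 − 14·3
1 = −14·1723 + 561·43
1 = 561·56902 − 18527·1723
1 = −18527·229331 + 74669·56902
1 = 74669·286233 − 93196·229331
1 = −93196·2519195 + 820237·286233
1 = 820237·17920598 − 5834855·2519195
1 = −5834855·74201587 + 24159657·17920598
1 = 24159657·92122185 − 29994512·74201587
So 74201587·(-29994512) ≡ 1 (mod 92122185), i.e. 74201587⁻¹ ≡ 62127673.
Then x ≡ 62127673·61534171 ≡ 75908668 (mod 92122185); the smallest non-negative solution is x = 75908668.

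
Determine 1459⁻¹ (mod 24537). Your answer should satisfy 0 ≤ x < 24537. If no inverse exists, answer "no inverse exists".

21493

Extended Euclidean algorithm:
24537 = 16×1459 + 1193
1459 = 1×1193 + 266
1193 = 4×266 + 129
266 = 2×129 + 8
129 = 16×8 + 1
8 = 8×1 + 0
The gcd is 1. Working backward:
1 = 129 − 16·8
1 = −16·266 + 33·129
1 = 33·1193 − 148·266
1 = −148·1459 + 181·1193
1 = 181·24537 − 3044·1459
Thus 1459·(-3044) ≡ 1 (mod 24537); reducing, -3044 mod 24537 = 21493.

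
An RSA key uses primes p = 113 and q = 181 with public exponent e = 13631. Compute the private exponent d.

φ(n) = (p−1)(q−1) = 112·180 = 20160.
Need d with 13631·d ≡ 1 (mod 20160). Apply the extended Euclidean algorithm:
20160 = 1*13631 + 6529
13631 = 2*6529 + 573
6529 = 11*573 + 226
573 = 2*226 + 121
226 = 1*121 + 105
121 = 1*105 + 16
105 = 6*16 + 9
16 = 1*9 + 7
9 = 1*7 + 2
7 = 3*2 + 1
2 = 2*1 + 0
Back-substitute:
1 = 7 − 3·2
1 = −3·9 + 4·7
1 = 4·16 − 7·9
1 = −7·105 + 46·16
1 = 46·121 − 53·105
1 = −53·226 + 99·121
1 = 99·573 − 251·226
1 = −251·6529 + 2860·573
1 = 2860·13631 − 5971·6529
1 = −5971·20160 + 8831·13631
So 13631·8831 ≡ 1 (mod 20160), hence d = 8831.

8831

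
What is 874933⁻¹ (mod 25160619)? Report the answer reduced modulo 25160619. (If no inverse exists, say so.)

8308270

Extended Euclidean algorithm:
25160619 = 28×874933 + 662495
874933 = 1×662495 + 212438
662495 = 3×212438 + 25181
212438 = 8×25181 + 10990
25181 = 2×10990 + 3201
10990 = 3×3201 + 1387
3201 = 2×1387 + 427
1387 = 3×427 + 106
427 = 4×106 + 3
106 = 35×3 + 1
3 = 3×1 + 0
Since gcd(874933, 25160619) = 1, back-substitute to write 1 as a combination:
1 = 106 − 35·3
1 = −35·427 + 141·106
1 = 141·1387 − 458·427
1 = −458·3201 + 1057·1387
1 = 1057·10990 − 3629·3201
1 = −3629·25181 + 8315·10990
1 = 8315·212438 − 70149·25181
1 = −70149·662495 + 218762·212438
1 = 218762·874933 − 288911·662495
1 = −288911·25160619 + 8308270·874933
So 874933·8308270 ≡ 1 (mod 25160619).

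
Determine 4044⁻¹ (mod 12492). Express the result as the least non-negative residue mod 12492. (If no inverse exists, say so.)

no inverse exists

Compute gcd(4044, 12492):
12492 = 3·4044 + 360
4044 = 11·360 + 84
360 = 4·84 + 24
84 = 3·24 + 12
24 = 2·12 + 0
The gcd is 12, not 1, hence no inverse exists.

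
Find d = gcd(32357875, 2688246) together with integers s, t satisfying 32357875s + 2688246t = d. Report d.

11

Euclidean algorithm:
32357875 = 12*2688246 + 98923
2688246 = 27*98923 + 17325
98923 = 5*17325 + 12298
17325 = 1*12298 + 5027
12298 = 2*5027 + 2244
5027 = 2*2244 + 539
2244 = 4*539 + 88
539 = 6*88 + 11
88 = 8*11 + 0
gcd(32357875, 2688246) = 11.
Express as a combination:
11 = 539 − 6·88
11 = −6·2244 + 25·539
11 = 25·5027 − 56·2244
11 = −56·12298 + 137·5027
11 = 137·17325 − 193·12298
11 = −193·98923 + 1102·17325
11 = 1102·2688246 − 29947·98923
11 = −29947·32357875 + 360466·2688246
So 11 = (-29947)·32357875 + (360466)·2688246.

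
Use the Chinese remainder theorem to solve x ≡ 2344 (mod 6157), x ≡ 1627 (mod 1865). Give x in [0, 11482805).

Write x = 2344 + 6157·k. Then 6157·k ≡ 1627 − 2344 ≡ 1148 (mod 1865).
Need 6157⁻¹ mod 1865. Extended Euclid on (1865, 562):
1865 = 3×562 + 179
562 = 3×179 + 25
179 = 7×25 + 4
25 = 6×4 + 1
4 = 4×1 + 0
Back-substitute:
1 = 25 − 6·4
1 = −6·179 + 43·25
1 = 43·562 − 135·179
1 = −135·1865 + 448·562
6157⁻¹ ≡ 448 (mod 1865), so k ≡ 448·1148 ≡ 1429 (mod 1865).
x = 2344 + 6157·1429 = 8800697.

8800697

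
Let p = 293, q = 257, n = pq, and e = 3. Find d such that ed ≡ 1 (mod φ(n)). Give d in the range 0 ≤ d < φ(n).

49835

φ(n) = (p−1)(q−1) = 292·256 = 74752.
Need d with 3·d ≡ 1 (mod 74752). Apply the extended Euclidean algorithm:
74752 = 24917·3 + 1
3 = 3·1 + 0
Back-substitute:
1 = 74752 − 24917·3
So 3·(-24917) ≡ 1 (mod 74752), hence d ≡ -24917 ≡ 49835 (mod 74752).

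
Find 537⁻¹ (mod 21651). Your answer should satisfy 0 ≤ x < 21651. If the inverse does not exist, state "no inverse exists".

Compute gcd(537, 21651):
21651 = 40*537 + 171
537 = 3*171 + 24
171 = 7*24 + 3
24 = 8*3 + 0
gcd(537, 21651) = 3 ≠ 1, so 537 has no multiplicative inverse modulo 21651.

no inverse exists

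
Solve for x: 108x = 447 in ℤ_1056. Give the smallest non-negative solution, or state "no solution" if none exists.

no solution

gcd(108, 1056):
1056 = 9×108 + 84
108 = 1×84 + 24
84 = 3×24 + 12
24 = 2×12 + 0
gcd = 12, but 12 ∤ 447, so the congruence has no solution.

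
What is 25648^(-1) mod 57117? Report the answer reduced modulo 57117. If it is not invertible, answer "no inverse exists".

Run Euclid on (57117, 25648):
57117 = 2×25648 + 5821
25648 = 4×5821 + 2364
5821 = 2×2364 + 1093
2364 = 2×1093 + 178
1093 = 6×178 + 25
178 = 7×25 + 3
25 = 8×3 + 1
3 = 3×1 + 0
gcd = 1, so the inverse exists. Back-substitute:
1 = 25 − 8·3
1 = −8·178 + 57·25
1 = 57·1093 − 350·178
1 = −350·2364 + 757·1093
1 = 757·5821 − 1864·2364
1 = −1864·25648 + 8213·5821
1 = 8213·57117 − 18290·25648
Hence 25648⁻¹ ≡ -18290 ≡ 38827 (mod 57117).

38827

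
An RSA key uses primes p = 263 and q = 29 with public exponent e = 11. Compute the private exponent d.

667

φ(n) = (p−1)(q−1) = 262·28 = 7336.
Need d with 11·d ≡ 1 (mod 7336). Apply the extended Euclidean algorithm:
7336 = 666×11 + 10
11 = 1×10 + 1
10 = 10×1 + 0
Back-substitute:
1 = 11 − 10
1 = −7336 + 667·11
So 11·667 ≡ 1 (mod 7336), hence d = 667.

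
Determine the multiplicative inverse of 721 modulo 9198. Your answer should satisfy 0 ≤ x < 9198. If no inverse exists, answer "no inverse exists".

no inverse exists

Euclidean algorithm on 9198, 721:
9198 = 12×721 + 546
721 = 1×546 + 175
546 = 3×175 + 21
175 = 8×21 + 7
21 = 3×7 + 0
gcd(721, 9198) = 7 ≠ 1, so 721 has no multiplicative inverse modulo 9198.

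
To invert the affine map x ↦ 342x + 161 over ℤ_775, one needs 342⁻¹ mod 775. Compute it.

528

Run Euclid on (775, 342):
775 = 2×342 + 91
342 = 3×91 + 69
91 = 1×69 + 22
69 = 3×22 + 3
22 = 7×3 + 1
3 = 3×1 + 0
gcd = 1, so the inverse exists. Back-substitute:
1 = 22 − 7·3
1 = −7·69 + 22·22
1 = 22·91 − 29·69
1 = −29·342 + 109·91
1 = 109·775 − 247·342
Thus 342·(-247) ≡ 1 (mod 775); reducing, -247 mod 775 = 528.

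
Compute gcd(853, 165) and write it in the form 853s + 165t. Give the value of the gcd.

Repeated division:
853 = 5·165 + 28
165 = 5·28 + 25
28 = 1·25 + 3
25 = 8·3 + 1
3 = 3·1 + 0
gcd(853, 165) = 1.
Express as a combination:
1 = 25 − 8·3
1 = −8·28 + 9·25
1 = 9·165 − 53·28
1 = −53·853 + 274·165
So 1 = (-53)·853 + (274)·165.

1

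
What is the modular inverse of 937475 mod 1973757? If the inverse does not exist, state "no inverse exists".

146603

Run Euclid on (1973757, 937475):
1973757 = 2·937475 + 98807
937475 = 9·98807 + 48212
98807 = 2·48212 + 2383
48212 = 20·2383 + 552
2383 = 4·552 + 175
552 = 3·175 + 27
175 = 6·27 + 13
27 = 2·13 + 1
13 = 13·1 + 0
gcd = 1, so the inverse exists. Back-substitute:
1 = 27 − 2·13
1 = −2·175 + 13·27
1 = 13·552 − 41·175
1 = −41·2383 + 177·552
1 = 177·48212 − 3581·2383
1 = −3581·98807 + 7339·48212
1 = 7339·937475 − 69632·98807
1 = −69632·1973757 + 146603·937475
So 937475·146603 ≡ 1 (mod 1973757).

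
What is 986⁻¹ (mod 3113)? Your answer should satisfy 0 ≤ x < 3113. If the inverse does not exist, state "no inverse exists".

723

Apply the Euclidean algorithm to 3113 and 986:
3113 = 3×986 + 155
986 = 6×155 + 56
155 = 2×56 + 43
56 = 1×43 + 13
43 = 3×13 + 4
13 = 3×4 + 1
4 = 4×1 + 0
Since gcd(986, 3113) = 1, back-substitute to write 1 as a combination:
1 = 13 − 3·4
1 = −3·43 + 10·13
1 = 10·56 − 13·43
1 = −13·155 + 36·56
1 = 36·986 − 229·155
1 = −229·3113 + 723·986
So 986·723 ≡ 1 (mod 3113).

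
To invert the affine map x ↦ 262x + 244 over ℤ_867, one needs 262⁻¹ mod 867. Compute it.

Apply the Euclidean algorithm to 867 and 262:
867 = 3*262 + 81
262 = 3*81 + 19
81 = 4*19 + 5
19 = 3*5 + 4
5 = 1*4 + 1
4 = 4*1 + 0
Since gcd(262, 867) = 1, back-substitute to write 1 as a combination:
1 = 5 − 4
1 = −19 + 4·5
1 = 4·81 − 17·19
1 = −17·262 + 55·81
1 = 55·867 − 182·262
So 262·(-182) ≡ 1 (mod 867), and -182 ≡ 685 (mod 867).

685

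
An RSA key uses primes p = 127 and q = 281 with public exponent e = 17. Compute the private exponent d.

20753

φ(n) = (p−1)(q−1) = 126·280 = 35280.
Need d with 17·d ≡ 1 (mod 35280). Apply the extended Euclidean algorithm:
35280 = 2075·17 + 5
17 = 3·5 + 2
5 = 2·2 + 1
2 = 2·1 + 0
Back-substitute:
1 = 5 − 2·2
1 = −2·17 + 7·5
1 = 7·35280 − 14527·17
So 17·(-14527) ≡ 1 (mod 35280), hence d ≡ -14527 ≡ 20753 (mod 35280).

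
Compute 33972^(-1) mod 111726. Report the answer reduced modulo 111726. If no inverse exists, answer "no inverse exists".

no inverse exists

Euclidean algorithm on 111726, 33972:
111726 = 3×33972 + 9810
33972 = 3×9810 + 4542
9810 = 2×4542 + 726
4542 = 6×726 + 186
726 = 3×186 + 168
186 = 1×168 + 18
168 = 9×18 + 6
18 = 3×6 + 0
gcd(33972, 111726) = 6 ≠ 1, so 33972 has no multiplicative inverse modulo 111726.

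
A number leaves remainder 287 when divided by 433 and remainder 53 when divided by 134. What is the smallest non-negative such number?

Write x = 287 + 433·k. Then 433·k ≡ 53 − 287 ≡ 34 (mod 134).
Need 433⁻¹ mod 134. Extended Euclid on (134, 31):
134 = 4*31 + 10
31 = 3*10 + 1
10 = 10*1 + 0
Back-substitute:
1 = 31 − 3·10
1 = −3·134 + 13·31
433⁻¹ ≡ 13 (mod 134), so k ≡ 13·34 ≡ 40 (mod 134).
x = 287 + 433·40 = 17607.

17607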